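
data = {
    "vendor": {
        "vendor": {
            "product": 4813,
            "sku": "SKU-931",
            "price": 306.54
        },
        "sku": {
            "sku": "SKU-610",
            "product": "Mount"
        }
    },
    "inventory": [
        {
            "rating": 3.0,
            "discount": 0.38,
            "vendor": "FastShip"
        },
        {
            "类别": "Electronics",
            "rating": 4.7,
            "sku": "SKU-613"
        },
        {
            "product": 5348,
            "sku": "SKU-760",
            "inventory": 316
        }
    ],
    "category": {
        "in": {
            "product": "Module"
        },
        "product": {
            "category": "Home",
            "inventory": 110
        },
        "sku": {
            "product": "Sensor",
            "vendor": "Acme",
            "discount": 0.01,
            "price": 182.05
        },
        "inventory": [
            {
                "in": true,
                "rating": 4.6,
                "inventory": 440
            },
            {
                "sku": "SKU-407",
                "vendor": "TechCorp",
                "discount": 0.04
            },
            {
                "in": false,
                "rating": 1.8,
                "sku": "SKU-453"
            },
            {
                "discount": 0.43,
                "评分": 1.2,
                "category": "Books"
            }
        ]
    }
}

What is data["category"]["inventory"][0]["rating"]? 4.6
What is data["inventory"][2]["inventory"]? 316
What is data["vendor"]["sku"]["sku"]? "SKU-610"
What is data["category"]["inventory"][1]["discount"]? 0.04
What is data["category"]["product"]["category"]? "Home"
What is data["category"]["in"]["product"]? "Module"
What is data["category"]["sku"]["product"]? "Sensor"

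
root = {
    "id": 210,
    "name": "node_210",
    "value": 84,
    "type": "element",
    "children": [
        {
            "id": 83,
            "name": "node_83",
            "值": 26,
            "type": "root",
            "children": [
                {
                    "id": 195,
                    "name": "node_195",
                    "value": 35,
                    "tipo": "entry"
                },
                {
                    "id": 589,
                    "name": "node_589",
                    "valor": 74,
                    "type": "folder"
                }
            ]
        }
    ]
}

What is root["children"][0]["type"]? "root"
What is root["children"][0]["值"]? 26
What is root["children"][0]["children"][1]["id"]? 589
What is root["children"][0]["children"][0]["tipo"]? "entry"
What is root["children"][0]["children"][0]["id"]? 195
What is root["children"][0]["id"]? 83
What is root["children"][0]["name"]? "node_83"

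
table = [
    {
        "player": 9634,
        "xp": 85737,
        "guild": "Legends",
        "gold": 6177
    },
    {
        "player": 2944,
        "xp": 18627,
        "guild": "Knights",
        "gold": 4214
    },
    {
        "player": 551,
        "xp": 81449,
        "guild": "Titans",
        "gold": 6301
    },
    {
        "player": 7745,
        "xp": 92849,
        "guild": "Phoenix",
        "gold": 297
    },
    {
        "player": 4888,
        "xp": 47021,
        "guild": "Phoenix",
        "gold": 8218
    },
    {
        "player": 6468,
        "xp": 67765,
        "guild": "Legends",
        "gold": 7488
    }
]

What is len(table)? 6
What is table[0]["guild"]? "Legends"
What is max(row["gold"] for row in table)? 8218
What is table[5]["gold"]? 7488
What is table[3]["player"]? 7745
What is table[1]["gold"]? 4214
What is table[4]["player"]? 4888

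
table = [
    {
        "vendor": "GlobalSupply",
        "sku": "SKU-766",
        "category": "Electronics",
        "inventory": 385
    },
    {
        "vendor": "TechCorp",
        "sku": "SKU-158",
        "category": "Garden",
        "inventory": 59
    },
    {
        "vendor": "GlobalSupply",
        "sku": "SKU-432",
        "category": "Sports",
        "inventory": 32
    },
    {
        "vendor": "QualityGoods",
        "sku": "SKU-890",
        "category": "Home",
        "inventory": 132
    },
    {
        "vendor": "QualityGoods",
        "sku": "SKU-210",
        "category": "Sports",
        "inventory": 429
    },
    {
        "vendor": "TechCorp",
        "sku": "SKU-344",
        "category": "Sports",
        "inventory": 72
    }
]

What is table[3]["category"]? "Home"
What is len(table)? 6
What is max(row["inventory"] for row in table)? 429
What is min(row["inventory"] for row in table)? 32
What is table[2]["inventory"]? 32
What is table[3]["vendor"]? "QualityGoods"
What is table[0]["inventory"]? 385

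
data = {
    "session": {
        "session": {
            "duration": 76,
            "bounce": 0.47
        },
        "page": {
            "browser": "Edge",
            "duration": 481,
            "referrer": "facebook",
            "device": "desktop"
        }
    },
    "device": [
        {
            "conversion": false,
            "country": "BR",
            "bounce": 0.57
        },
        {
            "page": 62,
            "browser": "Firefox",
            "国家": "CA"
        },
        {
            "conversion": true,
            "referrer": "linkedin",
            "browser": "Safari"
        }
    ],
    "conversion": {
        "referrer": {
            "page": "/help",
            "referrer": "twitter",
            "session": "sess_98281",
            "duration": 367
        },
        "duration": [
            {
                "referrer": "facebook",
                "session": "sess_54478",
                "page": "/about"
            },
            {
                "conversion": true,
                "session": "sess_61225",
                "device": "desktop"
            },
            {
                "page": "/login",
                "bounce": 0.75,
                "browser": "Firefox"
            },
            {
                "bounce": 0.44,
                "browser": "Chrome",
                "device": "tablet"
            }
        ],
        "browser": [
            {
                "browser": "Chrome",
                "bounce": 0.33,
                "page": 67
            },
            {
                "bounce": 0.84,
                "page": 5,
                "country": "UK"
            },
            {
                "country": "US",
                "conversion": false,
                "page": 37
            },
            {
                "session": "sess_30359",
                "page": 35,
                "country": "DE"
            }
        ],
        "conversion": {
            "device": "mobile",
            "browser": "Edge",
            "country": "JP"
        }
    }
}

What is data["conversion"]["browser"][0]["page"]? 67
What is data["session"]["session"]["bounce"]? 0.47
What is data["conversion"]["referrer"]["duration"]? 367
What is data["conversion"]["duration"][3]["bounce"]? 0.44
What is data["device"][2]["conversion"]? True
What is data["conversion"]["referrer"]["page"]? "/help"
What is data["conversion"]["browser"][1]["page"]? 5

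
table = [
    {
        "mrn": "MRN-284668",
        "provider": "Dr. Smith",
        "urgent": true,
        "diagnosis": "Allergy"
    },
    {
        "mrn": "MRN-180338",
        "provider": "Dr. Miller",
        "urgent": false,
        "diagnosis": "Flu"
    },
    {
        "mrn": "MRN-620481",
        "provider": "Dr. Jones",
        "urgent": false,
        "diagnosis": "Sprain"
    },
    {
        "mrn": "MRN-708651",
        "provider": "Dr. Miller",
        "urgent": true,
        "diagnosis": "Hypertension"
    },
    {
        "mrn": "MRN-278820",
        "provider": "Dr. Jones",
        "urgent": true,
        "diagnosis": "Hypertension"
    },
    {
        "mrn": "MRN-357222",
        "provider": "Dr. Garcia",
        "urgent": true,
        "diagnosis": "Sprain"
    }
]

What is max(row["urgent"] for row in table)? True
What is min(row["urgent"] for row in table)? False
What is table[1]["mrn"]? "MRN-180338"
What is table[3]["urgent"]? True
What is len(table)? 6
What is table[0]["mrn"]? "MRN-284668"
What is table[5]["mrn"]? "MRN-357222"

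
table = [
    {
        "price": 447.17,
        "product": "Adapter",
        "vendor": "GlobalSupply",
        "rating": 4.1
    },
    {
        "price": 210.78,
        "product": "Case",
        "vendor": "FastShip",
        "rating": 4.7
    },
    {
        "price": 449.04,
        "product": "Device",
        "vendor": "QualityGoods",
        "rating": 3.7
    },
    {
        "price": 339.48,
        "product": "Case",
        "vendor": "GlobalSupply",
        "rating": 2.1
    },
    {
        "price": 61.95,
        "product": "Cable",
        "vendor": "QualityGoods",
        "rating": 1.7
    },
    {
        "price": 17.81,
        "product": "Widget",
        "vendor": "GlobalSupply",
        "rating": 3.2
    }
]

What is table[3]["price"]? 339.48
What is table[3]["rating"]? 2.1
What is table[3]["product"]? "Case"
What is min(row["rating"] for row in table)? 1.7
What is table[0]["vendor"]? "GlobalSupply"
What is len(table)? 6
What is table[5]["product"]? "Widget"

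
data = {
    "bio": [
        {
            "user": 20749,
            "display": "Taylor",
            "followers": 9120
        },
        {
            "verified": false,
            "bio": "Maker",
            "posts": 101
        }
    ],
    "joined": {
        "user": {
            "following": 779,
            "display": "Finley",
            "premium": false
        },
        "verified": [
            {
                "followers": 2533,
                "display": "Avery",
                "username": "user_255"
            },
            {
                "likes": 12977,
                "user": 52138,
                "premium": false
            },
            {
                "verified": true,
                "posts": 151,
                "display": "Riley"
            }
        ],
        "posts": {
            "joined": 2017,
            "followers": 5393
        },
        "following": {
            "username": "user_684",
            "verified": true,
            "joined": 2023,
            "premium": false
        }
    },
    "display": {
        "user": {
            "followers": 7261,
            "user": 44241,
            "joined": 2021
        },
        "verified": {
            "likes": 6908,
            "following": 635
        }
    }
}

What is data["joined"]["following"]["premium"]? False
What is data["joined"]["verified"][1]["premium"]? False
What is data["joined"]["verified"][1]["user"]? 52138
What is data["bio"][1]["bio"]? "Maker"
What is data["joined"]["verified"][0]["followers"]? 2533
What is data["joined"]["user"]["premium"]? False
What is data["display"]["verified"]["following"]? 635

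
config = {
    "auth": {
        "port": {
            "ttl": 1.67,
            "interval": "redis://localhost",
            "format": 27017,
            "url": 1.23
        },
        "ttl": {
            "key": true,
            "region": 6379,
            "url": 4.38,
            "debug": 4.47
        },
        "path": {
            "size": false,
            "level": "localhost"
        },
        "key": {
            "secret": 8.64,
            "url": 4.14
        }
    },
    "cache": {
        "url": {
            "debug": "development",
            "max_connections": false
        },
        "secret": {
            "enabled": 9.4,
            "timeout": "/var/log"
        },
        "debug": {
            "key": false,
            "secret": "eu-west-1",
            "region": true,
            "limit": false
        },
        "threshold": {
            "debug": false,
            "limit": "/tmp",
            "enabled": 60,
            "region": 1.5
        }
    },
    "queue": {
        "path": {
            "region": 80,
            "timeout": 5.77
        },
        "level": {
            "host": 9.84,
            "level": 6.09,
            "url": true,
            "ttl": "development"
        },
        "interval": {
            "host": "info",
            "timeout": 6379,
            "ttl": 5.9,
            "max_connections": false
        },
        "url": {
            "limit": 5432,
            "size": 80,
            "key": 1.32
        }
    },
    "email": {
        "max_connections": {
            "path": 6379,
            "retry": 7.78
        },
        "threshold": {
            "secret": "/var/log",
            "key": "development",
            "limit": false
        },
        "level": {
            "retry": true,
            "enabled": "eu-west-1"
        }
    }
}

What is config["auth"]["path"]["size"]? False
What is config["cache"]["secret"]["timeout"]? "/var/log"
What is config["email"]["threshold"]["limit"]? False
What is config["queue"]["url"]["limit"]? 5432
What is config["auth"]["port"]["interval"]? "redis://localhost"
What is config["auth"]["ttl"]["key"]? True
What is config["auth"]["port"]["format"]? 27017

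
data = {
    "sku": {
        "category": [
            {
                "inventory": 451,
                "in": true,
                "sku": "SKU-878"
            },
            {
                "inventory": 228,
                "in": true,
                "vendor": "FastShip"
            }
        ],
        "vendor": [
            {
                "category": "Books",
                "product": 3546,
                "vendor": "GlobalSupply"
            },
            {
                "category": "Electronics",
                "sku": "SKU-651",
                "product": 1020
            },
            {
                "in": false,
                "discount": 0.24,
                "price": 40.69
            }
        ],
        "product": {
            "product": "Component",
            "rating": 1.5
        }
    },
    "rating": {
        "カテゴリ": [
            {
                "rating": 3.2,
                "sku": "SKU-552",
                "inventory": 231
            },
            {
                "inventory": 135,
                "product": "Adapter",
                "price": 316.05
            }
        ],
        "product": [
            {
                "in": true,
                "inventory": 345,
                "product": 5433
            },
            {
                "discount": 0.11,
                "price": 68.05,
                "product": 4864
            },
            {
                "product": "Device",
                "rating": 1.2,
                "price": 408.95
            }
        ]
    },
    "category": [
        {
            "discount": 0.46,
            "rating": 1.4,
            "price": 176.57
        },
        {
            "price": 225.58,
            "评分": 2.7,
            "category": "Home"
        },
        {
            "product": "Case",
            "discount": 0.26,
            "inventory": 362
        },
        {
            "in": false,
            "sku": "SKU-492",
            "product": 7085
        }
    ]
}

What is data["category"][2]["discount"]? 0.26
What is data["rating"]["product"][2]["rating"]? 1.2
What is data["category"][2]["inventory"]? 362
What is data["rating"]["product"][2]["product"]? "Device"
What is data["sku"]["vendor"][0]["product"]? 3546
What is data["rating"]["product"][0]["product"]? 5433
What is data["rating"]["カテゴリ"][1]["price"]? 316.05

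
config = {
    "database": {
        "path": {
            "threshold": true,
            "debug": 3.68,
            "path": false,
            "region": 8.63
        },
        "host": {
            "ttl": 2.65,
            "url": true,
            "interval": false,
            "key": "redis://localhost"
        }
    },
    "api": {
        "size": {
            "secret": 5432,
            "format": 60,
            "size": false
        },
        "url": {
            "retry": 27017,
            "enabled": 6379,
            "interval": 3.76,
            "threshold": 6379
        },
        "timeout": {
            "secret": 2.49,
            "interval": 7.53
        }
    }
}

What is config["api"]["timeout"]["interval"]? 7.53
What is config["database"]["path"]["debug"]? 3.68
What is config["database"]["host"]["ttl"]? 2.65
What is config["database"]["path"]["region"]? 8.63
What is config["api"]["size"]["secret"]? 5432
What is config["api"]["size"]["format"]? 60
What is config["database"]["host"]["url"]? True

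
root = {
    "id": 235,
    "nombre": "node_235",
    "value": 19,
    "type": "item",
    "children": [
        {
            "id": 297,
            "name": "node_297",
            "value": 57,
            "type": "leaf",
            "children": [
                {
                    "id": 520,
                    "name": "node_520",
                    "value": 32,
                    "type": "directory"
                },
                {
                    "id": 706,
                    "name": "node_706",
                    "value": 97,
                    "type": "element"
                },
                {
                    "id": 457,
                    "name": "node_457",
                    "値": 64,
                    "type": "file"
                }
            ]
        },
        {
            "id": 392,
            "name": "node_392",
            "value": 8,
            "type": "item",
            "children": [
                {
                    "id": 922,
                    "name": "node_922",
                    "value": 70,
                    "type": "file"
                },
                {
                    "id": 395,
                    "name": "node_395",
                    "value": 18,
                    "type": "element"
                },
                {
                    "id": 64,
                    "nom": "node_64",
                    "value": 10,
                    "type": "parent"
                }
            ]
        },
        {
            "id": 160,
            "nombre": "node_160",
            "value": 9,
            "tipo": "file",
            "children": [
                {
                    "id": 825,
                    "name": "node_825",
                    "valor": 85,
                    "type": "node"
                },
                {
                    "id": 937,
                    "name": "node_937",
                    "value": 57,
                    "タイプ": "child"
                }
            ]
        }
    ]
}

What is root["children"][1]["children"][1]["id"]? 395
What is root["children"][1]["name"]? "node_392"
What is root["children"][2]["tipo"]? "file"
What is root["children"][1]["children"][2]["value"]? 10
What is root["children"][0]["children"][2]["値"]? 64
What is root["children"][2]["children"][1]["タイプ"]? "child"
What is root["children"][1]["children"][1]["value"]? 18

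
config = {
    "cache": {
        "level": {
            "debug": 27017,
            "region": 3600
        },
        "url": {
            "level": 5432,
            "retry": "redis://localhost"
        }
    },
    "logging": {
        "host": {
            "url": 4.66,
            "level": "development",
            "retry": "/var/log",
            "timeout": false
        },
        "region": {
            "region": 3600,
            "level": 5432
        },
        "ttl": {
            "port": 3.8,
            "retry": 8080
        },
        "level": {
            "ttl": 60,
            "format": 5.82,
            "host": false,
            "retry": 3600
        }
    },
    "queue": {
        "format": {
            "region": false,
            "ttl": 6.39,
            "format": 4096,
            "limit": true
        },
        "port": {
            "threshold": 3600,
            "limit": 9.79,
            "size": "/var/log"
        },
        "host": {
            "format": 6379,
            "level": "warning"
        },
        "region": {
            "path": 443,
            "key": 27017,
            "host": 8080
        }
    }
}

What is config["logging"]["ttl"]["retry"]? 8080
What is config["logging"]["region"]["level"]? 5432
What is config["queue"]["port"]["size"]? "/var/log"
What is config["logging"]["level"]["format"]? 5.82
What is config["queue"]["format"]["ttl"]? 6.39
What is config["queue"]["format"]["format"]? 4096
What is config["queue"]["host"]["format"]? 6379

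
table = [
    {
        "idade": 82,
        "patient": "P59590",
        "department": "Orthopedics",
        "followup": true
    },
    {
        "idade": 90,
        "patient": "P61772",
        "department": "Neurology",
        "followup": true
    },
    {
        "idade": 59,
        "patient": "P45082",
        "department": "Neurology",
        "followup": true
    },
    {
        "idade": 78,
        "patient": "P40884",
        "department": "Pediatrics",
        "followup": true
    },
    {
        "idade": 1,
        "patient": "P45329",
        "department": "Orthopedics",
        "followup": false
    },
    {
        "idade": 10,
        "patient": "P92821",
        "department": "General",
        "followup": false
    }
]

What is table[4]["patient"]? "P45329"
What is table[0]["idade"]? 82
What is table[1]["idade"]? 90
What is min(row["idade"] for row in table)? 1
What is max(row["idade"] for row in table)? 90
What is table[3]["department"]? "Pediatrics"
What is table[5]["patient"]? "P92821"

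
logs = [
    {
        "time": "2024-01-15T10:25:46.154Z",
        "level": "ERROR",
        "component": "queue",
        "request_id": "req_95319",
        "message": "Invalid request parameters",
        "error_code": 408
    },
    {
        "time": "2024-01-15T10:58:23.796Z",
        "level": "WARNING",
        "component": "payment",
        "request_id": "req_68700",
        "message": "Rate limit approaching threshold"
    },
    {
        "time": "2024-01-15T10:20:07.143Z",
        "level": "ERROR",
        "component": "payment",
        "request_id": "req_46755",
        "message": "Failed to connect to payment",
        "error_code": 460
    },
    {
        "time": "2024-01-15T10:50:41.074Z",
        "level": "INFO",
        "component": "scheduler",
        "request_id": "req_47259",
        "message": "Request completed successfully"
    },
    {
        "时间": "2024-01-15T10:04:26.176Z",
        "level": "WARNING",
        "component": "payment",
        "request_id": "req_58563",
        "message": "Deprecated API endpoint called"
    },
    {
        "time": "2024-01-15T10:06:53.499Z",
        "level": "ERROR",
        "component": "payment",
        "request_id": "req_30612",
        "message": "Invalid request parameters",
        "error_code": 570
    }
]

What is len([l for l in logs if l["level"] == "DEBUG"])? 0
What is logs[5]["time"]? "2024-01-15T10:06:53.499Z"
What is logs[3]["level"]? "INFO"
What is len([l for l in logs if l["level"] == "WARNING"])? 2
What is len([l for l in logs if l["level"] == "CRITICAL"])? 0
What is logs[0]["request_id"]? "req_95319"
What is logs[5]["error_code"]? 570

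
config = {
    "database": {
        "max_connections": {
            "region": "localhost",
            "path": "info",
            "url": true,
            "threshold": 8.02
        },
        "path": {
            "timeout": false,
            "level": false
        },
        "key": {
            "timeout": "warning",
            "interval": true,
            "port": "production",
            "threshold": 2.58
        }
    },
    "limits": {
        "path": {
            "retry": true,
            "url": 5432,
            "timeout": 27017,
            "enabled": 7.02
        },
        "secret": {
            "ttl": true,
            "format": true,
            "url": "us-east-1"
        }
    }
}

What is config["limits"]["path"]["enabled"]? 7.02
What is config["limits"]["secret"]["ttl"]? True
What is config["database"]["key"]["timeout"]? "warning"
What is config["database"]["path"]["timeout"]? False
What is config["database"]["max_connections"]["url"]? True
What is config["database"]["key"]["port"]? "production"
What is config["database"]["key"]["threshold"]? 2.58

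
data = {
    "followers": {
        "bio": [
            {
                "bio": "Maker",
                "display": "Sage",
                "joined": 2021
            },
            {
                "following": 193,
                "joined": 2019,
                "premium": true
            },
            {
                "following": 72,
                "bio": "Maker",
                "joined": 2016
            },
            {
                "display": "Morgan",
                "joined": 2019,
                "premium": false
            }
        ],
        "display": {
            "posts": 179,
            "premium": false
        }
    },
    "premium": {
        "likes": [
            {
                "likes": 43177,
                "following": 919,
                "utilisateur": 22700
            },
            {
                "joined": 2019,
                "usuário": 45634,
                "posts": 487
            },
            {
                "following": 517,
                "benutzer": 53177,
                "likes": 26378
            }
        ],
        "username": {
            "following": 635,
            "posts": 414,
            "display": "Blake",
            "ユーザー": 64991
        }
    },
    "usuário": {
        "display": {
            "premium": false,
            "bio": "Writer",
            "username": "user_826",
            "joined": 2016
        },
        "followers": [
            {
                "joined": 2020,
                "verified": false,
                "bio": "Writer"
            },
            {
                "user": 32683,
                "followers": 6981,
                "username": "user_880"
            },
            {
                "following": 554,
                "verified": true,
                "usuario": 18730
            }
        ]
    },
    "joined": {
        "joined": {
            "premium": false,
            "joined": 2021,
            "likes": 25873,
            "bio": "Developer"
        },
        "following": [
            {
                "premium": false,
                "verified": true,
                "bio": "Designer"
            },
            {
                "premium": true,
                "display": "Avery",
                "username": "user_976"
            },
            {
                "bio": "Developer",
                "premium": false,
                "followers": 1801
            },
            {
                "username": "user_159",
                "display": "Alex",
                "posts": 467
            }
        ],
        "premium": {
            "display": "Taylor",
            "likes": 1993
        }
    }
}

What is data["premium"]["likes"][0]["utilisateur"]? 22700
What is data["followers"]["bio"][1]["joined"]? 2019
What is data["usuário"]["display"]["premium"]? False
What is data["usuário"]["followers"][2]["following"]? 554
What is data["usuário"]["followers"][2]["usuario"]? 18730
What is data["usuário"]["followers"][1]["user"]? 32683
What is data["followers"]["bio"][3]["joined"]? 2019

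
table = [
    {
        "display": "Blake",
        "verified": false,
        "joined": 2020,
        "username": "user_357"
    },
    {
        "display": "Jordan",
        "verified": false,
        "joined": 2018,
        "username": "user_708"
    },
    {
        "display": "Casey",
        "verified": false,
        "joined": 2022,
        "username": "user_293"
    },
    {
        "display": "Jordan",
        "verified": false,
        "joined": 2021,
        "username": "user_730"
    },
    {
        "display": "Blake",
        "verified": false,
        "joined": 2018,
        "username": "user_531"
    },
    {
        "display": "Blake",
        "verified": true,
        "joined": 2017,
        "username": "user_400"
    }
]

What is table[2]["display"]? "Casey"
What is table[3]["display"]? "Jordan"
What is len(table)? 6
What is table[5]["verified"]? True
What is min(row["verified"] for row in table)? False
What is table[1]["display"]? "Jordan"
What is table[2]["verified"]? False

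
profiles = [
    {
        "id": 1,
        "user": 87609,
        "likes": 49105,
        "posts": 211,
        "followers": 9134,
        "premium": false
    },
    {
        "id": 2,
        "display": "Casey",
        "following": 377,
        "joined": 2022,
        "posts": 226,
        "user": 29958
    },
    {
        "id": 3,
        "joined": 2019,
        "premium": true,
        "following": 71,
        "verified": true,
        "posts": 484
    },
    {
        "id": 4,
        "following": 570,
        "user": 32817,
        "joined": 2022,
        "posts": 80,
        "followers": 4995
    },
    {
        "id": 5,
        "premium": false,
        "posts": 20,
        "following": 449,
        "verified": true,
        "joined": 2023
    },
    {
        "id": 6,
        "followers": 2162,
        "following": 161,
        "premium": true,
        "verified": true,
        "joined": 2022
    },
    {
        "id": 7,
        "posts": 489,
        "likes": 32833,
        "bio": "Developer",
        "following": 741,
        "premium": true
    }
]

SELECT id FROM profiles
[1, 2, 3, 4, 5, 6, 7]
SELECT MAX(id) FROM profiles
7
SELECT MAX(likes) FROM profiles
49105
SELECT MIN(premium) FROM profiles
False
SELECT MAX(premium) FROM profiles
True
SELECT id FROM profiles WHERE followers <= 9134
[1, 4, 6]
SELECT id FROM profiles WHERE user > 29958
[1, 4]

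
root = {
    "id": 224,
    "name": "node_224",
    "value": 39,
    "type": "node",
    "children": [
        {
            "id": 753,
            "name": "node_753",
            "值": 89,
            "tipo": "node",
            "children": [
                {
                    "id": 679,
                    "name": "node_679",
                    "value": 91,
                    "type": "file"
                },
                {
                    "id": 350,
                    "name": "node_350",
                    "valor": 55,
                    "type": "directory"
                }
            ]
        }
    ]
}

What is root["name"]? "node_224"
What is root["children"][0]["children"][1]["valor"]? 55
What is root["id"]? 224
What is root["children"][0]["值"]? 89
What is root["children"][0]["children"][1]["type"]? "directory"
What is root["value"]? 39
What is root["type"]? "node"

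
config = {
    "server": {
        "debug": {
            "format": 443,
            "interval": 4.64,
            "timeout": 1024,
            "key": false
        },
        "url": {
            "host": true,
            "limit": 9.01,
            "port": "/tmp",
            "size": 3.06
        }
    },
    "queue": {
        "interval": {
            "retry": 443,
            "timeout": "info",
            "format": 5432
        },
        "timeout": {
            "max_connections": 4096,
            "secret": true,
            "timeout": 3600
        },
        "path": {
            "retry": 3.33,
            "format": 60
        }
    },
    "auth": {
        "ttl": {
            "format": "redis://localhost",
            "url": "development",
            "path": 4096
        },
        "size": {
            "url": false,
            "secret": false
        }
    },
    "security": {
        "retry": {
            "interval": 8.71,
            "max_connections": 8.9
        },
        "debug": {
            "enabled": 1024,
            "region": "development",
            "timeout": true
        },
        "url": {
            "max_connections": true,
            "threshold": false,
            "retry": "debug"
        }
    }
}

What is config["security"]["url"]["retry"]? "debug"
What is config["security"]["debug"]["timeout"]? True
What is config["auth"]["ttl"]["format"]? "redis://localhost"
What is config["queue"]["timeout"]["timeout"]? 3600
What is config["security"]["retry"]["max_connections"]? 8.9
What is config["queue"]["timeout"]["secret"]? True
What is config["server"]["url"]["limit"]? 9.01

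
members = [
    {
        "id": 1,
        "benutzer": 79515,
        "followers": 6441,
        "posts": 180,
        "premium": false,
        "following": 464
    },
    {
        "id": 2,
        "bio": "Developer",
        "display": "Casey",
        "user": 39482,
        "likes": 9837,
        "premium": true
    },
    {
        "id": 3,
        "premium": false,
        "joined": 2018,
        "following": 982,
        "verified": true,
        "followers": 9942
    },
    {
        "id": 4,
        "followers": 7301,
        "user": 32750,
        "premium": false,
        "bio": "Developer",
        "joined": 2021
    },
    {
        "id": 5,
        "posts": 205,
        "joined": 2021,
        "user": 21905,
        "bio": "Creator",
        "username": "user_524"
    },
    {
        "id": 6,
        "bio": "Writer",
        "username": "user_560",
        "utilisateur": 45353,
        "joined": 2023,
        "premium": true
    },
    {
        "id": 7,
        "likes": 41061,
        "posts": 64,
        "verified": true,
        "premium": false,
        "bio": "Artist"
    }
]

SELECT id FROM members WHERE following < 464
[]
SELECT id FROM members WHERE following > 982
[]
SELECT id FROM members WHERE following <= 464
[1]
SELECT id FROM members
[1, 2, 3, 4, 5, 6, 7]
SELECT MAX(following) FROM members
982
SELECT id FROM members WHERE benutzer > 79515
[]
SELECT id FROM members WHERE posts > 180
[5]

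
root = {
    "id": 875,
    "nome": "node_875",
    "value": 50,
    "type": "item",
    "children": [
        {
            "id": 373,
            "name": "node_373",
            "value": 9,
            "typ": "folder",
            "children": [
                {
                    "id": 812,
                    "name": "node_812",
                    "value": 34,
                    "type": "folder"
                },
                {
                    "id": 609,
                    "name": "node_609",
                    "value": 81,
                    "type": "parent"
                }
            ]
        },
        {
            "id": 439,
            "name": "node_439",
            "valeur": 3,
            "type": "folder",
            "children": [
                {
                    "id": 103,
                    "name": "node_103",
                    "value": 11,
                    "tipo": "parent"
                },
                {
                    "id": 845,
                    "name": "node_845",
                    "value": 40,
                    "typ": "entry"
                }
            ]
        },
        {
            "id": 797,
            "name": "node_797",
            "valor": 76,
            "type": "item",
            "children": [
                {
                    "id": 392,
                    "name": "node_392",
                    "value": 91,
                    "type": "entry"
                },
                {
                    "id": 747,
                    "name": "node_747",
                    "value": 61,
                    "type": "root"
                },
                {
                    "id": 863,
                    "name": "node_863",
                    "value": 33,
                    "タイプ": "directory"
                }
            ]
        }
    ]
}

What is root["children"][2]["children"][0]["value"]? 91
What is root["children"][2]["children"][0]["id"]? 392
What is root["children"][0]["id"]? 373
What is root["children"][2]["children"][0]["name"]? "node_392"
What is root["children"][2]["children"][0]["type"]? "entry"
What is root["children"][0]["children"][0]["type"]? "folder"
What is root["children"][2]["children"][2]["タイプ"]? "directory"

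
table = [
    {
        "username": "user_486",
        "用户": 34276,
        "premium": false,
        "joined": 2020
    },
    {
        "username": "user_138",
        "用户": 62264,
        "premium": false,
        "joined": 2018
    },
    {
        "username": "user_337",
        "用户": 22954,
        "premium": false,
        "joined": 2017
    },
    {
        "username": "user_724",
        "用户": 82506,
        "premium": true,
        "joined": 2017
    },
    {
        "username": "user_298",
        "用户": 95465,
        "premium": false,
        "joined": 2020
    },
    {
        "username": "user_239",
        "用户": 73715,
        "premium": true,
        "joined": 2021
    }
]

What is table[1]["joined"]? 2018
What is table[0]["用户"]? 34276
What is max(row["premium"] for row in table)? True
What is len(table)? 6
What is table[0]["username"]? "user_486"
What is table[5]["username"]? "user_239"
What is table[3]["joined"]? 2017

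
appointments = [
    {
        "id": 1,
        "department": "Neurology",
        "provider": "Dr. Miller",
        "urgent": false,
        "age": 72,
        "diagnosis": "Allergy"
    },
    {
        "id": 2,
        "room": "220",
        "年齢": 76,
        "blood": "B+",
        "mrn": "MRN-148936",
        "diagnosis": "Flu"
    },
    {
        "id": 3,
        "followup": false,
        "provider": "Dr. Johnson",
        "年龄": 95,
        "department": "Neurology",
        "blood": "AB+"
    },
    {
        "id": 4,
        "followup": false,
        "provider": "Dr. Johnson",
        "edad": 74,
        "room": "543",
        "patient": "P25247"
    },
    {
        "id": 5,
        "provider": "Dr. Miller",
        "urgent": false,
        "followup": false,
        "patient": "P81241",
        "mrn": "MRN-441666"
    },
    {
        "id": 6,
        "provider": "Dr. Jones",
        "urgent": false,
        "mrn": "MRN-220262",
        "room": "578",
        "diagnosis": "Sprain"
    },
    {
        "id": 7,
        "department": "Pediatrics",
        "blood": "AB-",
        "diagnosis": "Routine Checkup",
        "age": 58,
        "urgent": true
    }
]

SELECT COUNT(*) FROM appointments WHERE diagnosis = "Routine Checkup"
1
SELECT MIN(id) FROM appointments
1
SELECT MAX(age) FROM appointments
72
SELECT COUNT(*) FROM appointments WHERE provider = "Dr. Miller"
2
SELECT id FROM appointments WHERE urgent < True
[1, 5, 6]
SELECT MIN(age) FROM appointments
58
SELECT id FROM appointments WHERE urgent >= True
[7]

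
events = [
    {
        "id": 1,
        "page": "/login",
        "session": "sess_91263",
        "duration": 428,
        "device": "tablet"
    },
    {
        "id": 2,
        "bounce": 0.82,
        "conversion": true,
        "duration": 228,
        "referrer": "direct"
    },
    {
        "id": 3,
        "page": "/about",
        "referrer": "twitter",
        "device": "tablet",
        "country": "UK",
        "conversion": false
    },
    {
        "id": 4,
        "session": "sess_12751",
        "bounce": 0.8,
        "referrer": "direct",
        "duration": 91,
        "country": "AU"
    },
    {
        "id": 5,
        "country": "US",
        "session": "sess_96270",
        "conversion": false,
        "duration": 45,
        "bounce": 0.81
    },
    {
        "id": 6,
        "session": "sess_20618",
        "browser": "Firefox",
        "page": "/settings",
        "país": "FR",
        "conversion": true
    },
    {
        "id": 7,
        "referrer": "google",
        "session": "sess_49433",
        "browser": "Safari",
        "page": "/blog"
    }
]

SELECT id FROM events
[1, 2, 3, 4, 5, 6, 7]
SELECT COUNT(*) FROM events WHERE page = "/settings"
1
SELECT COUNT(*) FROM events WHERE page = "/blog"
1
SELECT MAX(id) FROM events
7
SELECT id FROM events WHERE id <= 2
[1, 2]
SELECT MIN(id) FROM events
1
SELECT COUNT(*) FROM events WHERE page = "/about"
1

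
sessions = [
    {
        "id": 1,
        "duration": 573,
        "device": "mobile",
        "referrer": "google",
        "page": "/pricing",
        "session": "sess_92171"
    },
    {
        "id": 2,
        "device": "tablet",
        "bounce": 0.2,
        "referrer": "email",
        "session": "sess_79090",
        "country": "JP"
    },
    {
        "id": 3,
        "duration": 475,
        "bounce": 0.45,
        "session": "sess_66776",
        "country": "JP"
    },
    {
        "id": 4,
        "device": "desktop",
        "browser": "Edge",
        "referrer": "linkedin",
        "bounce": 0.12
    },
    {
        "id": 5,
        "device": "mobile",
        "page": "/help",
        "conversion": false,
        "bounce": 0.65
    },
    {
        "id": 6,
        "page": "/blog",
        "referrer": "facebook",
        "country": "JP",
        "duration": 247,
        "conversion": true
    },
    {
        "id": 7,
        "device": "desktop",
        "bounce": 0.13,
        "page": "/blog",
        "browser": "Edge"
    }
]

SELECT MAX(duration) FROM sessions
573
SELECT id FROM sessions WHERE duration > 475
[1]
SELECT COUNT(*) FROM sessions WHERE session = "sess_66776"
1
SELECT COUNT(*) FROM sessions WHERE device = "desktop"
2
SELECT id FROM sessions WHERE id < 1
[]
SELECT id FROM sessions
[1, 2, 3, 4, 5, 6, 7]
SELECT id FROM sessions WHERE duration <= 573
[1, 3, 6]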